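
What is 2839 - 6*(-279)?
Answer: 4513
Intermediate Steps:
2839 - 6*(-279) = 2839 + 1674 = 4513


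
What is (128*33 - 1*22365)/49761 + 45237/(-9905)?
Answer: -810241654/164294235 ≈ -4.9316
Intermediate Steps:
(128*33 - 1*22365)/49761 + 45237/(-9905) = (4224 - 22365)*(1/49761) + 45237*(-1/9905) = -18141*1/49761 - 45237/9905 = -6047/16587 - 45237/9905 = -810241654/164294235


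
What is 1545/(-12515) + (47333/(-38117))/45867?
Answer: -540347018150/4376026034817 ≈ -0.12348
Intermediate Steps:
1545/(-12515) + (47333/(-38117))/45867 = 1545*(-1/12515) + (47333*(-1/38117))*(1/45867) = -309/2503 - 47333/38117*1/45867 = -309/2503 - 47333/1748312439 = -540347018150/4376026034817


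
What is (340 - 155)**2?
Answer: 34225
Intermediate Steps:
(340 - 155)**2 = 185**2 = 34225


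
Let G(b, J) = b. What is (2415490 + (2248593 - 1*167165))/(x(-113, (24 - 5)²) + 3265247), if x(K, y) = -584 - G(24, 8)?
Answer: 4496918/3264639 ≈ 1.3775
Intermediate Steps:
x(K, y) = -608 (x(K, y) = -584 - 1*24 = -584 - 24 = -608)
(2415490 + (2248593 - 1*167165))/(x(-113, (24 - 5)²) + 3265247) = (2415490 + (2248593 - 1*167165))/(-608 + 3265247) = (2415490 + (2248593 - 167165))/3264639 = (2415490 + 2081428)*(1/3264639) = 4496918*(1/3264639) = 4496918/3264639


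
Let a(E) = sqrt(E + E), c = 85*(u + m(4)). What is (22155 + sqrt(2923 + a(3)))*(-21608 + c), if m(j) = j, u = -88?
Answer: -636911940 - 28748*sqrt(2923 + sqrt(6)) ≈ -6.3847e+8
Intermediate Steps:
c = -7140 (c = 85*(-88 + 4) = 85*(-84) = -7140)
a(E) = sqrt(2)*sqrt(E) (a(E) = sqrt(2*E) = sqrt(2)*sqrt(E))
(22155 + sqrt(2923 + a(3)))*(-21608 + c) = (22155 + sqrt(2923 + sqrt(2)*sqrt(3)))*(-21608 - 7140) = (22155 + sqrt(2923 + sqrt(6)))*(-28748) = -636911940 - 28748*sqrt(2923 + sqrt(6))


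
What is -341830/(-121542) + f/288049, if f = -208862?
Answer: 36539142233/17505025779 ≈ 2.0874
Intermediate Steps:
-341830/(-121542) + f/288049 = -341830/(-121542) - 208862/288049 = -341830*(-1/121542) - 208862*1/288049 = 170915/60771 - 208862/288049 = 36539142233/17505025779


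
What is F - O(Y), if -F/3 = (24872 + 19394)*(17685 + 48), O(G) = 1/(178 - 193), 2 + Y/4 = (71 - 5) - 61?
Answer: -35323604009/15 ≈ -2.3549e+9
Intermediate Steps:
Y = 12 (Y = -8 + 4*((71 - 5) - 61) = -8 + 4*(66 - 61) = -8 + 4*5 = -8 + 20 = 12)
O(G) = -1/15 (O(G) = 1/(-15) = -1/15)
F = -2354906934 (F = -3*(24872 + 19394)*(17685 + 48) = -132798*17733 = -3*784968978 = -2354906934)
F - O(Y) = -2354906934 - 1*(-1/15) = -2354906934 + 1/15 = -35323604009/15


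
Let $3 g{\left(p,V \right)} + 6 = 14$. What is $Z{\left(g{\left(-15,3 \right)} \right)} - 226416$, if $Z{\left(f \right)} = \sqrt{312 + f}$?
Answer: $-226416 + \frac{4 \sqrt{177}}{3} \approx -2.264 \cdot 10^{5}$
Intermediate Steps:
$g{\left(p,V \right)} = \frac{8}{3}$ ($g{\left(p,V \right)} = -2 + \frac{1}{3} \cdot 14 = -2 + \frac{14}{3} = \frac{8}{3}$)
$Z{\left(g{\left(-15,3 \right)} \right)} - 226416 = \sqrt{312 + \frac{8}{3}} - 226416 = \sqrt{\frac{944}{3}} - 226416 = \frac{4 \sqrt{177}}{3} - 226416 = -226416 + \frac{4 \sqrt{177}}{3}$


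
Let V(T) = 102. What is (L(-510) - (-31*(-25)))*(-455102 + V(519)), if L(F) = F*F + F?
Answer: -117760825000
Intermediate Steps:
L(F) = F + F² (L(F) = F² + F = F + F²)
(L(-510) - (-31*(-25)))*(-455102 + V(519)) = (-510*(1 - 510) - (-31*(-25)))*(-455102 + 102) = (-510*(-509) - 775)*(-455000) = (259590 - 1*775)*(-455000) = (259590 - 775)*(-455000) = 258815*(-455000) = -117760825000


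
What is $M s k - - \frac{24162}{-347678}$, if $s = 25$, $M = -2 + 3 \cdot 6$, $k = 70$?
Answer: $\frac{4867479919}{173839} \approx 28000.0$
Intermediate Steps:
$M = 16$ ($M = -2 + 18 = 16$)
$M s k - - \frac{24162}{-347678} = 16 \cdot 25 \cdot 70 - - \frac{24162}{-347678} = 400 \cdot 70 - \left(-24162\right) \left(- \frac{1}{347678}\right) = 28000 - \frac{12081}{173839} = \frac{4867479919}{173839}$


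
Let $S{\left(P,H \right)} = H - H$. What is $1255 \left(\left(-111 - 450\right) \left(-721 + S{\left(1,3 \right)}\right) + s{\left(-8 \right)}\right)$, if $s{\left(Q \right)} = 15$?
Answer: $507642480$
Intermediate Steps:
$S{\left(P,H \right)} = 0$
$1255 \left(\left(-111 - 450\right) \left(-721 + S{\left(1,3 \right)}\right) + s{\left(-8 \right)}\right) = 1255 \left(\left(-111 - 450\right) \left(-721 + 0\right) + 15\right) = 1255 \left(\left(-561\right) \left(-721\right) + 15\right) = 1255 \left(404481 + 15\right) = 1255 \cdot 404496 = 507642480$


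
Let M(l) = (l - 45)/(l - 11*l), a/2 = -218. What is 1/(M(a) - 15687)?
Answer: -4360/68395801 ≈ -6.3747e-5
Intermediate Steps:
a = -436 (a = 2*(-218) = -436)
M(l) = -(-45 + l)/(10*l) (M(l) = (-45 + l)/((-10*l)) = (-45 + l)*(-1/(10*l)) = -(-45 + l)/(10*l))
1/(M(a) - 15687) = 1/((1/10)*(45 - 1*(-436))/(-436) - 15687) = 1/((1/10)*(-1/436)*(45 + 436) - 15687) = 1/((1/10)*(-1/436)*481 - 15687) = 1/(-481/4360 - 15687) = 1/(-68395801/4360) = -4360/68395801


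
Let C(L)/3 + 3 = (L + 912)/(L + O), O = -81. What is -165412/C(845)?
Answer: 126374768/1605 ≈ 78738.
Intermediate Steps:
C(L) = -9 + 3*(912 + L)/(-81 + L) (C(L) = -9 + 3*((L + 912)/(L - 81)) = -9 + 3*((912 + L)/(-81 + L)) = -9 + 3*(912 + L)/(-81 + L))
-165412/C(845) = -165412*(-81 + 845)/(3*(1155 - 2*845)) = -165412*764/(3*(1155 - 1690)) = -165412/(3*(1/764)*(-535)) = -165412/(-1605/764) = -165412*(-764/1605) = 126374768/1605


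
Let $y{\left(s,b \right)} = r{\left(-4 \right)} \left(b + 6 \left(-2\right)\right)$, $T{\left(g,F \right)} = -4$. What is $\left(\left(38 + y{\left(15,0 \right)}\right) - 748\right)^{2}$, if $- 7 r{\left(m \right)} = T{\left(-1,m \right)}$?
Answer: $\frac{25180324}{49} \approx 5.1388 \cdot 10^{5}$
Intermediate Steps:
$r{\left(m \right)} = \frac{4}{7}$ ($r{\left(m \right)} = \left(- \frac{1}{7}\right) \left(-4\right) = \frac{4}{7}$)
$y{\left(s,b \right)} = - \frac{48}{7} + \frac{4 b}{7}$ ($y{\left(s,b \right)} = \frac{4 \left(b + 6 \left(-2\right)\right)}{7} = \frac{4 \left(b - 12\right)}{7} = \frac{4 \left(-12 + b\right)}{7} = - \frac{48}{7} + \frac{4 b}{7}$)
$\left(\left(38 + y{\left(15,0 \right)}\right) - 748\right)^{2} = \left(\left(38 + \left(- \frac{48}{7} + \frac{4}{7} \cdot 0\right)\right) - 748\right)^{2} = \left(\left(38 + \left(- \frac{48}{7} + 0\right)\right) - 748\right)^{2} = \left(\left(38 - \frac{48}{7}\right) - 748\right)^{2} = \left(\frac{218}{7} - 748\right)^{2} = \left(- \frac{5018}{7}\right)^{2} = \frac{25180324}{49}$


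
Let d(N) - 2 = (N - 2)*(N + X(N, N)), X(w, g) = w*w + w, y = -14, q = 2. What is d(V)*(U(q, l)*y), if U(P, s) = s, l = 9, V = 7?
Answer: -39942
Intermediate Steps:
X(w, g) = w + w**2 (X(w, g) = w**2 + w = w + w**2)
d(N) = 2 + (-2 + N)*(N + N*(1 + N)) (d(N) = 2 + (N - 2)*(N + N*(1 + N)) = 2 + (-2 + N)*(N + N*(1 + N)))
d(V)*(U(q, l)*y) = (2 + 7**3 - 4*7)*(9*(-14)) = (2 + 343 - 28)*(-126) = 317*(-126) = -39942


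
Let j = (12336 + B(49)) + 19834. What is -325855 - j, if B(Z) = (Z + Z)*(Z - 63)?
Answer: -356653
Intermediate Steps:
B(Z) = 2*Z*(-63 + Z) (B(Z) = (2*Z)*(-63 + Z) = 2*Z*(-63 + Z))
j = 30798 (j = (12336 + 2*49*(-63 + 49)) + 19834 = (12336 + 2*49*(-14)) + 19834 = (12336 - 1372) + 19834 = 10964 + 19834 = 30798)
-325855 - j = -325855 - 1*30798 = -325855 - 30798 = -356653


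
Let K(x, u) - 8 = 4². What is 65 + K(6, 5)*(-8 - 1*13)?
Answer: -439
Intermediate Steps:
K(x, u) = 24 (K(x, u) = 8 + 4² = 8 + 16 = 24)
65 + K(6, 5)*(-8 - 1*13) = 65 + 24*(-8 - 1*13) = 65 + 24*(-8 - 13) = 65 + 24*(-21) = 65 - 504 = -439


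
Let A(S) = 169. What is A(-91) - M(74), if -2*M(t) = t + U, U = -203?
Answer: 209/2 ≈ 104.50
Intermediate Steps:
M(t) = 203/2 - t/2 (M(t) = -(t - 203)/2 = -(-203 + t)/2 = 203/2 - t/2)
A(-91) - M(74) = 169 - (203/2 - ½*74) = 169 - (203/2 - 37) = 169 - 1*129/2 = 169 - 129/2 = 209/2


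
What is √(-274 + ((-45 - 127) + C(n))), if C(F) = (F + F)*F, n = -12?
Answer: I*√158 ≈ 12.57*I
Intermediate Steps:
C(F) = 2*F² (C(F) = (2*F)*F = 2*F²)
√(-274 + ((-45 - 127) + C(n))) = √(-274 + ((-45 - 127) + 2*(-12)²)) = √(-274 + (-172 + 2*144)) = √(-274 + (-172 + 288)) = √(-274 + 116) = √(-158) = I*√158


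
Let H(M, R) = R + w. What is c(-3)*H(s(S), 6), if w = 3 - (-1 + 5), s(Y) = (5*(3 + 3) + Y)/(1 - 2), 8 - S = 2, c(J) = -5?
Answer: -25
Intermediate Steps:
S = 6 (S = 8 - 1*2 = 8 - 2 = 6)
s(Y) = -30 - Y (s(Y) = (5*6 + Y)/(-1) = (30 + Y)*(-1) = -30 - Y)
w = -1 (w = 3 - 1*4 = 3 - 4 = -1)
H(M, R) = -1 + R (H(M, R) = R - 1 = -1 + R)
c(-3)*H(s(S), 6) = -5*(-1 + 6) = -5*5 = -25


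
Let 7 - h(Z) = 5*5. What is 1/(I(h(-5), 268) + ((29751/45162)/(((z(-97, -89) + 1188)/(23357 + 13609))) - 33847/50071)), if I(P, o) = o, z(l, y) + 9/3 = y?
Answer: 137688440344/39866697218611 ≈ 0.0034537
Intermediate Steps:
z(l, y) = -3 + y
h(Z) = -18 (h(Z) = 7 - 5*5 = 7 - 1*25 = 7 - 25 = -18)
1/(I(h(-5), 268) + ((29751/45162)/(((z(-97, -89) + 1188)/(23357 + 13609))) - 33847/50071)) = 1/(268 + ((29751/45162)/((((-3 - 89) + 1188)/(23357 + 13609))) - 33847/50071)) = 1/(268 + ((29751*(1/45162))/(((-92 + 1188)/36966)) - 33847*1/50071)) = 1/(268 + (9917/(15054*((1096*(1/36966)))) - 33847/50071)) = 1/(268 + (9917/(15054*(548/18483)) - 33847/50071)) = 1/(268 + ((9917/15054)*(18483/548) - 33847/50071)) = 1/(268 + (61098637/2749864 - 33847/50071)) = 1/(268 + 2966195206419/137688440344) = 1/(39866697218611/137688440344) = 137688440344/39866697218611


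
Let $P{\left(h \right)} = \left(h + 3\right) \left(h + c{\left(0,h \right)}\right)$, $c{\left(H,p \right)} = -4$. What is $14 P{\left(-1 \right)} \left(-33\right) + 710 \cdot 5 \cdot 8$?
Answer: $33020$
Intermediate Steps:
$P{\left(h \right)} = \left(-4 + h\right) \left(3 + h\right)$ ($P{\left(h \right)} = \left(h + 3\right) \left(h - 4\right) = \left(3 + h\right) \left(-4 + h\right) = \left(-4 + h\right) \left(3 + h\right)$)
$14 P{\left(-1 \right)} \left(-33\right) + 710 \cdot 5 \cdot 8 = 14 \left(-12 + \left(-1\right)^{2} - -1\right) \left(-33\right) + 710 \cdot 5 \cdot 8 = 14 \left(-12 + 1 + 1\right) \left(-33\right) + 710 \cdot 40 = 14 \left(-10\right) \left(-33\right) + 28400 = \left(-140\right) \left(-33\right) + 28400 = 4620 + 28400 = 33020$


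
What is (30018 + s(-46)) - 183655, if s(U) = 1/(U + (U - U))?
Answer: -7067303/46 ≈ -1.5364e+5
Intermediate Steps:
s(U) = 1/U (s(U) = 1/(U + 0) = 1/U)
(30018 + s(-46)) - 183655 = (30018 + 1/(-46)) - 183655 = (30018 - 1/46) - 183655 = 1380827/46 - 183655 = -7067303/46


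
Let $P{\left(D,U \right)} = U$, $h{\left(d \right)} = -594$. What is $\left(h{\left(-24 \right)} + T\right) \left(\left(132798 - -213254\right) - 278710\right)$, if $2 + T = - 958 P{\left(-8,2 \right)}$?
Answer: $-169163104$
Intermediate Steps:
$T = -1918$ ($T = -2 - 1916 = -1918$)
$\left(h{\left(-24 \right)} + T\right) \left(\left(132798 - -213254\right) - 278710\right) = \left(-594 - 1918\right) \left(\left(132798 - -213254\right) - 278710\right) = - 2512 \left(\left(132798 + 213254\right) - 278710\right) = - 2512 \left(346052 - 278710\right) = \left(-2512\right) 67342 = -169163104$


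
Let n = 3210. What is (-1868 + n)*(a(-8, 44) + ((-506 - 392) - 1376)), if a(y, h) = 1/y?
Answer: -12207503/4 ≈ -3.0519e+6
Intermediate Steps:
(-1868 + n)*(a(-8, 44) + ((-506 - 392) - 1376)) = (-1868 + 3210)*(1/(-8) + ((-506 - 392) - 1376)) = 1342*(-⅛ + (-898 - 1376)) = 1342*(-⅛ - 2274) = 1342*(-18193/8) = -12207503/4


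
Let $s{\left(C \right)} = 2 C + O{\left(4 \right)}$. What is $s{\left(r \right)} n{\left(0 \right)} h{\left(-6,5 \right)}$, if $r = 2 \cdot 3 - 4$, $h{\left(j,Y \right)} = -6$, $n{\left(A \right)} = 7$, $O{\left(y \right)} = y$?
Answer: $-336$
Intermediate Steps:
$r = 2$ ($r = 6 - 4 = 2$)
$s{\left(C \right)} = 4 + 2 C$ ($s{\left(C \right)} = 2 C + 4 = 4 + 2 C$)
$s{\left(r \right)} n{\left(0 \right)} h{\left(-6,5 \right)} = \left(4 + 2 \cdot 2\right) 7 \left(-6\right) = \left(4 + 4\right) 7 \left(-6\right) = 8 \cdot 7 \left(-6\right) = 56 \left(-6\right) = -336$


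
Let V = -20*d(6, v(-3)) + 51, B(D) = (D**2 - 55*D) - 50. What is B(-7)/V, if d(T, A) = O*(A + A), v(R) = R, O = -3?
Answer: -128/103 ≈ -1.2427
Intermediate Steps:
B(D) = -50 + D**2 - 55*D
d(T, A) = -6*A (d(T, A) = -3*(A + A) = -6*A)
V = -309 (V = -(-120)*(-3) + 51 = -20*18 + 51 = -360 + 51 = -309)
B(-7)/V = (-50 + (-7)**2 - 55*(-7))/(-309) = (-50 + 49 + 385)*(-1/309) = 384*(-1/309) = -128/103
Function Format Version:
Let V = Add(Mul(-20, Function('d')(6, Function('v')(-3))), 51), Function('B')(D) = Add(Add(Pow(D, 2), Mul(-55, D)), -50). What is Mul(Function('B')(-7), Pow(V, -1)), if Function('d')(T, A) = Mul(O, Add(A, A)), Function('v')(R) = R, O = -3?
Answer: Rational(-128, 103) ≈ -1.2427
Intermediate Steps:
Function('B')(D) = Add(-50, Pow(D, 2), Mul(-55, D))
Function('d')(T, A) = Mul(-6, A) (Function('d')(T, A) = Mul(-3, Add(A, A)) = Mul(-3, Mul(2, A)) = Mul(-6, A))
V = -309 (V = Add(Mul(-20, Mul(-6, -3)), 51) = Add(Mul(-20, 18), 51) = Add(-360, 51) = -309)
Mul(Function('B')(-7), Pow(V, -1)) = Mul(Add(-50, Pow(-7, 2), Mul(-55, -7)), Pow(-309, -1)) = Mul(Add(-50, 49, 385), Rational(-1, 309)) = Mul(384, Rational(-1, 309)) = Rational(-128, 103)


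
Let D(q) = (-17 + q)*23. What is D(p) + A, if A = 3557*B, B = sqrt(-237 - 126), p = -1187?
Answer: -27692 + 39127*I*sqrt(3) ≈ -27692.0 + 67770.0*I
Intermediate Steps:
B = 11*I*sqrt(3) (B = sqrt(-363) = 11*I*sqrt(3) ≈ 19.053*I)
A = 39127*I*sqrt(3) (A = 3557*(11*I*sqrt(3)) = 39127*I*sqrt(3) ≈ 67770.0*I)
D(q) = -391 + 23*q
D(p) + A = (-391 + 23*(-1187)) + 39127*I*sqrt(3) = (-391 - 27301) + 39127*I*sqrt(3) = -27692 + 39127*I*sqrt(3)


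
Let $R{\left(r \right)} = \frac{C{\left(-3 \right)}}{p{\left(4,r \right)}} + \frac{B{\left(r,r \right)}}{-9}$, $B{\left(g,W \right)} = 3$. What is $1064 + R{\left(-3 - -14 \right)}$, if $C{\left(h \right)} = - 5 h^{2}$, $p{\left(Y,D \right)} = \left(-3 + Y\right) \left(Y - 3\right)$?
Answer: $\frac{3056}{3} \approx 1018.7$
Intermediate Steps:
$p{\left(Y,D \right)} = \left(-3 + Y\right)^{2}$ ($p{\left(Y,D \right)} = \left(-3 + Y\right) \left(-3 + Y\right) = \left(-3 + Y\right)^{2}$)
$R{\left(r \right)} = - \frac{136}{3}$ ($R{\left(r \right)} = \frac{\left(-5\right) \left(-3\right)^{2}}{\left(-3 + 4\right)^{2}} + \frac{3}{-9} = \frac{\left(-5\right) 9}{1^{2}} + 3 \left(- \frac{1}{9}\right) = - \frac{45}{1} - \frac{1}{3} = \left(-45\right) 1 - \frac{1}{3} = -45 - \frac{1}{3} = - \frac{136}{3}$)
$1064 + R{\left(-3 - -14 \right)} = 1064 - \frac{136}{3} = \frac{3056}{3}$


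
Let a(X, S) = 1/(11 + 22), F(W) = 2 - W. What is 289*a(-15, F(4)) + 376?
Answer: 12697/33 ≈ 384.76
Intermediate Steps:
a(X, S) = 1/33
289*a(-15, F(4)) + 376 = 289*(1/33) + 376 = 289/33 + 376 = 12697/33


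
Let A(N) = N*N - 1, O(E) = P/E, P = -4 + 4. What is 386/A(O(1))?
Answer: -386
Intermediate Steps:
P = 0
O(E) = 0 (O(E) = 0/E = 0)
A(N) = -1 + N² (A(N) = N² - 1 = -1 + N²)
386/A(O(1)) = 386/(-1 + 0²) = 386/(-1 + 0) = 386/(-1) = 386*(-1) = -386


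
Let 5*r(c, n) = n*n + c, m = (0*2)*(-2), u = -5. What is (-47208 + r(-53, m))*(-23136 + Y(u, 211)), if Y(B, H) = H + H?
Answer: 5362616402/5 ≈ 1.0725e+9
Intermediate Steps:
m = 0 (m = 0*(-2) = 0)
r(c, n) = c/5 + n²/5 (r(c, n) = (n*n + c)/5 = (n² + c)/5 = (c + n²)/5 = c/5 + n²/5)
Y(B, H) = 2*H
(-47208 + r(-53, m))*(-23136 + Y(u, 211)) = (-47208 + ((⅕)*(-53) + (⅕)*0²))*(-23136 + 2*211) = (-47208 + (-53/5 + (⅕)*0))*(-23136 + 422) = (-47208 + (-53/5 + 0))*(-22714) = (-47208 - 53/5)*(-22714) = -236093/5*(-22714) = 5362616402/5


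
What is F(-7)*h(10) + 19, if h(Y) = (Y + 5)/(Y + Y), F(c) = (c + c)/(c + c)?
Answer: 79/4 ≈ 19.750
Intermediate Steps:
F(c) = 1 (F(c) = (2*c)/((2*c)) = (2*c)*(1/(2*c)) = 1)
h(Y) = (5 + Y)/(2*Y) (h(Y) = (5 + Y)/((2*Y)) = (5 + Y)*(1/(2*Y)) = (5 + Y)/(2*Y))
F(-7)*h(10) + 19 = 1*((½)*(5 + 10)/10) + 19 = 1*((½)*(⅒)*15) + 19 = 1*(¾) + 19 = ¾ + 19 = 79/4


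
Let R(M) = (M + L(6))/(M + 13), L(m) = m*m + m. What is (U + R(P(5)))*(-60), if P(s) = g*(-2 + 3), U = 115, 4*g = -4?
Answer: -7105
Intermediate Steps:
g = -1 (g = (1/4)*(-4) = -1)
L(m) = m + m**2 (L(m) = m**2 + m = m + m**2)
P(s) = -1 (P(s) = -(-2 + 3) = -1*1 = -1)
R(M) = (42 + M)/(13 + M) (R(M) = (M + 6*(1 + 6))/(M + 13) = (M + 6*7)/(13 + M) = (M + 42)/(13 + M) = (42 + M)/(13 + M))
(U + R(P(5)))*(-60) = (115 + (42 - 1)/(13 - 1))*(-60) = (115 + 41/12)*(-60) = (1421/12)*(-60) = -7105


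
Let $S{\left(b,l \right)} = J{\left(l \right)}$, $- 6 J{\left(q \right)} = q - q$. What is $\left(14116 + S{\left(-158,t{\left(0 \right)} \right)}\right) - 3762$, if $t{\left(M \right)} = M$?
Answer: $10354$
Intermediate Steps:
$J{\left(q \right)} = 0$ ($J{\left(q \right)} = - \frac{q - q}{6} = \left(- \frac{1}{6}\right) 0 = 0$)
$S{\left(b,l \right)} = 0$
$\left(14116 + S{\left(-158,t{\left(0 \right)} \right)}\right) - 3762 = \left(14116 + 0\right) - 3762 = 14116 - 3762 = 10354$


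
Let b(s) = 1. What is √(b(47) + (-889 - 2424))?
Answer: 12*I*√23 ≈ 57.55*I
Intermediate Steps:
√(b(47) + (-889 - 2424)) = √(1 + (-889 - 2424)) = √(1 - 3313) = √(-3312) = 12*I*√23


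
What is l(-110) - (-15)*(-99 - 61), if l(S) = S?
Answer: -2510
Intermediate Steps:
l(-110) - (-15)*(-99 - 61) = -110 - (-15)*(-99 - 61) = -110 - (-15)*(-160) = -110 - 1*2400 = -110 - 2400 = -2510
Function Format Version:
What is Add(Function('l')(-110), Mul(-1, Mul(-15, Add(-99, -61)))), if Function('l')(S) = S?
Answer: -2510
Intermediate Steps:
Add(Function('l')(-110), Mul(-1, Mul(-15, Add(-99, -61)))) = Add(-110, Mul(-1, Mul(-15, Add(-99, -61)))) = Add(-110, Mul(-1, Mul(-15, -160))) = Add(-110, Mul(-1, 2400)) = Add(-110, -2400) = -2510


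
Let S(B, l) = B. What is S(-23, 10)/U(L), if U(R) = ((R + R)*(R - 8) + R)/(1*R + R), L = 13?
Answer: -46/11 ≈ -4.1818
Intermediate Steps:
U(R) = (R + 2*R*(-8 + R))/(2*R) (U(R) = ((2*R)*(-8 + R) + R)/(R + R) = (2*R*(-8 + R) + R)/((2*R)) = (R + 2*R*(-8 + R))*(1/(2*R)) = (R + 2*R*(-8 + R))/(2*R))
S(-23, 10)/U(L) = -23/(-15/2 + 13) = -23/11/2 = -23*2/11 = -46/11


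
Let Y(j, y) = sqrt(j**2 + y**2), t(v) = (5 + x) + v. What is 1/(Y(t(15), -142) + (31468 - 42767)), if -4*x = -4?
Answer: -11299/127646796 - sqrt(20605)/127646796 ≈ -8.9642e-5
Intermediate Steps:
x = 1 (x = -1/4*(-4) = 1)
t(v) = 6 + v (t(v) = (5 + 1) + v = 6 + v)
1/(Y(t(15), -142) + (31468 - 42767)) = 1/(sqrt((6 + 15)**2 + (-142)**2) + (31468 - 42767)) = 1/(sqrt(21**2 + 20164) - 11299) = 1/(sqrt(441 + 20164) - 11299) = 1/(sqrt(20605) - 11299) = 1/(-11299 + sqrt(20605))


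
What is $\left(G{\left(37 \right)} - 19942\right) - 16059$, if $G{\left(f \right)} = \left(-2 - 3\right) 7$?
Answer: $-36036$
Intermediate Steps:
$G{\left(f \right)} = -35$ ($G{\left(f \right)} = \left(-5\right) 7 = -35$)
$\left(G{\left(37 \right)} - 19942\right) - 16059 = \left(-35 - 19942\right) - 16059 = -19977 - 16059 = -36036$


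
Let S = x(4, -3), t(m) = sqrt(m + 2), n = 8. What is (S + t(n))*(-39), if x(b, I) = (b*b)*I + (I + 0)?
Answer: 1989 - 39*sqrt(10) ≈ 1865.7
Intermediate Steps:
x(b, I) = I + I*b**2 (x(b, I) = b**2*I + I = I*b**2 + I = I + I*b**2)
t(m) = sqrt(2 + m)
S = -51 (S = -3*(1 + 4**2) = -3*(1 + 16) = -3*17 = -51)
(S + t(n))*(-39) = (-51 + sqrt(2 + 8))*(-39) = (-51 + sqrt(10))*(-39) = 1989 - 39*sqrt(10)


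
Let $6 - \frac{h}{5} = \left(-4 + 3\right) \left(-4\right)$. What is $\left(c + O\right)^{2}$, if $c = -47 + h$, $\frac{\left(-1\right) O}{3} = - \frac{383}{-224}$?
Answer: $\frac{89056969}{50176} \approx 1774.9$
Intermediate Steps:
$h = 10$ ($h = 30 - 5 \left(-4 + 3\right) \left(-4\right) = 30 - 5 \left(\left(-1\right) \left(-4\right)\right) = 30 - 20 = 10$)
$O = - \frac{1149}{224}$ ($O = - 3 \left(- \frac{383}{-224}\right) = - 3 \left(\left(-383\right) \left(- \frac{1}{224}\right)\right) = \left(-3\right) \frac{383}{224} = - \frac{1149}{224} \approx -5.1295$)
$c = -37$ ($c = -47 + 10 = -37$)
$\left(c + O\right)^{2} = \left(-37 - \frac{1149}{224}\right)^{2} = \left(- \frac{9437}{224}\right)^{2} = \frac{89056969}{50176}$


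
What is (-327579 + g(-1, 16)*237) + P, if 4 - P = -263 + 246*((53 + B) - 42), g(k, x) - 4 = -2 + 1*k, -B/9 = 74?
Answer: -165945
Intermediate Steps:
B = -666 (B = -9*74 = -666)
g(k, x) = 2 + k (g(k, x) = 4 + (-2 + 1*k) = 4 + (-2 + k) = 2 + k)
P = 161397 (P = 4 - (-263 + 246*((53 - 666) - 42)) = 4 - (-263 + 246*(-613 - 42)) = 4 - (-263 + 246*(-655)) = 4 - (-263 - 161130) = 4 - 1*(-161393) = 4 + 161393 = 161397)
(-327579 + g(-1, 16)*237) + P = (-327579 + (2 - 1)*237) + 161397 = (-327579 + 1*237) + 161397 = (-327579 + 237) + 161397 = -327342 + 161397 = -165945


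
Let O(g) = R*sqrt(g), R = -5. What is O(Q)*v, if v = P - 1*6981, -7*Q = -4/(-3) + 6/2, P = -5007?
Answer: 19980*I*sqrt(273)/7 ≈ 47161.0*I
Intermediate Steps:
Q = -13/21 (Q = -(-4/(-3) + 6/2)/7 = -(-4*(-1/3) + 6*(1/2))/7 = -(4/3 + 3)/7 = -1/7*13/3 = -13/21 ≈ -0.61905)
O(g) = -5*sqrt(g)
v = -11988 (v = -5007 - 1*6981 = -5007 - 6981 = -11988)
O(Q)*v = -5*I*sqrt(273)/21*(-11988) = 19980*I*sqrt(273)/7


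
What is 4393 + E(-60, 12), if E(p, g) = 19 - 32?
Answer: 4380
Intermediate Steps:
E(p, g) = -13
4393 + E(-60, 12) = 4393 - 13 = 4380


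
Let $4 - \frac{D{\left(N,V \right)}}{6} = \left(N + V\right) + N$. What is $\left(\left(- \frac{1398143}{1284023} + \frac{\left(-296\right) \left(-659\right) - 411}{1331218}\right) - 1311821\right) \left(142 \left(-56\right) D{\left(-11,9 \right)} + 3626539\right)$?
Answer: $- \frac{901870830406432446301045}{244187790002} \approx -3.6933 \cdot 10^{12}$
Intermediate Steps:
$D{\left(N,V \right)} = 24 - 12 N - 6 V$ ($D{\left(N,V \right)} = 24 - 6 \left(\left(N + V\right) + N\right) = 24 - 6 \left(V + 2 N\right) = 24 - \left(6 V + 12 N\right) = 24 - 12 N - 6 V$)
$\left(\left(- \frac{1398143}{1284023} + \frac{\left(-296\right) \left(-659\right) - 411}{1331218}\right) - 1311821\right) \left(142 \left(-56\right) D{\left(-11,9 \right)} + 3626539\right) = \left(\left(- \frac{1398143}{1284023} + \frac{\left(-296\right) \left(-659\right) - 411}{1331218}\right) - 1311821\right) \left(142 \left(-56\right) \left(24 - -132 - 54\right) + 3626539\right) = \left(\left(\left(-1398143\right) \frac{1}{1284023} + \left(195064 - 411\right) \frac{1}{1331218}\right) - 1311821\right) \left(- 7952 \left(24 + 132 - 54\right) + 3626539\right) = \left(\left(- \frac{1398143}{1284023} + 194653 \cdot \frac{1}{1331218}\right) - 1311821\right) \left(\left(-7952\right) 102 + 3626539\right) = \left(\left(- \frac{1398143}{1284023} + \frac{194653}{1331218}\right) - 1311821\right) \left(-811104 + 3626539\right) = \left(- \frac{1611294199155}{1709314530014} - 1311821\right) 2815435 = \left(- \frac{2242316307371694649}{1709314530014}\right) 2815435 = - \frac{901870830406432446301045}{244187790002}$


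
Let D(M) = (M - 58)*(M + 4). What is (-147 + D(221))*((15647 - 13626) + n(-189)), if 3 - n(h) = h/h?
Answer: 73896144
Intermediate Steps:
n(h) = 2 (n(h) = 3 - h/h = 3 - 1*1 = 3 - 1 = 2)
D(M) = (-58 + M)*(4 + M)
(-147 + D(221))*((15647 - 13626) + n(-189)) = (-147 + (-232 + 221² - 54*221))*((15647 - 13626) + 2) = (-147 + (-232 + 48841 - 11934))*(2021 + 2) = (-147 + 36675)*2023 = 36528*2023 = 73896144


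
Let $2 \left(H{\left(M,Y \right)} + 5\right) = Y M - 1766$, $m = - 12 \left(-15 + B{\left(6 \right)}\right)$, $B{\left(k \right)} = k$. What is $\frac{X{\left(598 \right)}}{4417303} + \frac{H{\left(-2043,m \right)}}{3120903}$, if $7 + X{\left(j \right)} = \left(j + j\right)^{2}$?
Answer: $\frac{1324306490899}{4595324728203} \approx 0.28819$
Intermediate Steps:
$X{\left(j \right)} = -7 + 4 j^{2}$ ($X{\left(j \right)} = -7 + \left(j + j\right)^{2} = -7 + \left(2 j\right)^{2} = -7 + 4 j^{2}$)
$m = 108$ ($m = - 12 \left(-15 + 6\right) = \left(-12\right) \left(-9\right) = 108$)
$H{\left(M,Y \right)} = -888 + \frac{M Y}{2}$ ($H{\left(M,Y \right)} = -5 + \frac{Y M - 1766}{2} = -5 + \frac{M Y - 1766}{2} = -5 + \frac{-1766 + M Y}{2} = -5 + \left(-883 + \frac{M Y}{2}\right) = -888 + \frac{M Y}{2}$)
$\frac{X{\left(598 \right)}}{4417303} + \frac{H{\left(-2043,m \right)}}{3120903} = \frac{-7 + 4 \cdot 598^{2}}{4417303} + \frac{-888 + \frac{1}{2} \left(-2043\right) 108}{3120903} = \left(-7 + 4 \cdot 357604\right) \frac{1}{4417303} + \left(-888 - 110322\right) \frac{1}{3120903} = \left(-7 + 1430416\right) \frac{1}{4417303} - \frac{37070}{1040301} = 1430409 \cdot \frac{1}{4417303} - \frac{37070}{1040301} = \frac{1430409}{4417303} - \frac{37070}{1040301} = \frac{1324306490899}{4595324728203}$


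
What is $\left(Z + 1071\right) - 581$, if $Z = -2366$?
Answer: $-1876$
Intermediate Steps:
$\left(Z + 1071\right) - 581 = \left(-2366 + 1071\right) - 581 = -1295 - 581 = -1876$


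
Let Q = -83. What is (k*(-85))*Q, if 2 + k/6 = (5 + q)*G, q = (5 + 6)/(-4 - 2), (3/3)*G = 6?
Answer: 719610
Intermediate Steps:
G = 6
q = -11/6 (q = 11/(-6) = 11*(-⅙) = -11/6 ≈ -1.8333)
k = 102 (k = -12 + 6*((5 - 11/6)*6) = -12 + 6*((19/6)*6) = -12 + 6*19 = -12 + 114 = 102)
(k*(-85))*Q = (102*(-85))*(-83) = -8670*(-83) = 719610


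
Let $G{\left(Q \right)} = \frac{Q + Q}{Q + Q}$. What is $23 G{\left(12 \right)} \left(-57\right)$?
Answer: $-1311$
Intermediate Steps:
$G{\left(Q \right)} = 1$ ($G{\left(Q \right)} = \frac{2 Q}{2 Q} = 2 Q \frac{1}{2 Q} = 1$)
$23 G{\left(12 \right)} \left(-57\right) = 23 \cdot 1 \left(-57\right) = 23 \left(-57\right) = -1311$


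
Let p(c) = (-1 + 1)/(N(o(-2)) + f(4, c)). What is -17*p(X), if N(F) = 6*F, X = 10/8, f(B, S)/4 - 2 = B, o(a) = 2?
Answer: 0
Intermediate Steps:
f(B, S) = 8 + 4*B
X = 5/4 (X = 10*(⅛) = 5/4 ≈ 1.2500)
p(c) = 0 (p(c) = (-1 + 1)/(6*2 + (8 + 4*4)) = 0/(12 + (8 + 16)) = 0/(12 + 24) = 0/36 = 0*(1/36) = 0)
-17*p(X) = -17*0 = 0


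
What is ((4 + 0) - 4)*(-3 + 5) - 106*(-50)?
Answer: 5300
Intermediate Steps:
((4 + 0) - 4)*(-3 + 5) - 106*(-50) = (4 - 4)*2 + 5300 = 0*2 + 5300 = 0 + 5300 = 5300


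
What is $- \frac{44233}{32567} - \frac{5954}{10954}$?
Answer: $- \frac{339216100}{178369459} \approx -1.9018$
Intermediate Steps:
$- \frac{44233}{32567} - \frac{5954}{10954} = \left(-44233\right) \frac{1}{32567} - \frac{2977}{5477} = - \frac{44233}{32567} - \frac{2977}{5477} = - \frac{339216100}{178369459}$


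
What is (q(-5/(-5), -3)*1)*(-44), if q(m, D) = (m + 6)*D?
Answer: 924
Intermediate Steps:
q(m, D) = D*(6 + m) (q(m, D) = (6 + m)*D = D*(6 + m))
(q(-5/(-5), -3)*1)*(-44) = (-3*(6 - 5/(-5))*1)*(-44) = (-3*(6 - 5*(-⅕))*1)*(-44) = (-3*(6 + 1)*1)*(-44) = (-3*7*1)*(-44) = -21*1*(-44) = -21*(-44) = 924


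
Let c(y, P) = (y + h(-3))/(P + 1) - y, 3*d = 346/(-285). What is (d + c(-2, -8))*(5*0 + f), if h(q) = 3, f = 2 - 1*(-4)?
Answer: 17386/1995 ≈ 8.7148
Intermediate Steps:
f = 6 (f = 2 + 4 = 6)
d = -346/855 (d = (346/(-285))/3 = (346*(-1/285))/3 = (1/3)*(-346/285) = -346/855 ≈ -0.40468)
c(y, P) = -y + (3 + y)/(1 + P) (c(y, P) = (y + 3)/(P + 1) - y = (3 + y)/(1 + P) - y = -y + (3 + y)/(1 + P))
(d + c(-2, -8))*(5*0 + f) = (-346/855 + (3 - 1*(-8)*(-2))/(1 - 8))*(5*0 + 6) = (-346/855 + (3 - 16)/(-7))*(0 + 6) = (-346/855 - 1/7*(-13))*6 = (-346/855 + 13/7)*6 = (8693/5985)*6 = 17386/1995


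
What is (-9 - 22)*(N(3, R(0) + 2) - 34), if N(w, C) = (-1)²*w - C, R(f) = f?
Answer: 1023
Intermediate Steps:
N(w, C) = w - C (N(w, C) = 1*w - C = w - C)
(-9 - 22)*(N(3, R(0) + 2) - 34) = (-9 - 22)*((3 - (0 + 2)) - 34) = -31*((3 - 1*2) - 34) = -31*((3 - 2) - 34) = -31*(1 - 34) = -31*(-33) = 1023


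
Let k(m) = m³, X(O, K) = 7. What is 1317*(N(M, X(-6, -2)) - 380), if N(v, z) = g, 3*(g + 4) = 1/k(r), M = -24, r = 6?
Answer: -109236809/216 ≈ -5.0573e+5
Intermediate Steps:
g = -2591/648 (g = -4 + 1/(3*(6³)) = -4 + (⅓)/216 = -4 + (⅓)*(1/216) = -4 + 1/648 = -2591/648 ≈ -3.9985)
N(v, z) = -2591/648
1317*(N(M, X(-6, -2)) - 380) = 1317*(-2591/648 - 380) = 1317*(-248831/648) = -109236809/216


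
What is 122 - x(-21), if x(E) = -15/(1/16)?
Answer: 362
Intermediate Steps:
x(E) = -240 (x(E) = -15/1/16 = -15*16 = -240)
122 - x(-21) = 122 - 1*(-240) = 122 + 240 = 362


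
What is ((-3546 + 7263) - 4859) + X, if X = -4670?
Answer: -5812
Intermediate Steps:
((-3546 + 7263) - 4859) + X = ((-3546 + 7263) - 4859) - 4670 = (3717 - 4859) - 4670 = -1142 - 4670 = -5812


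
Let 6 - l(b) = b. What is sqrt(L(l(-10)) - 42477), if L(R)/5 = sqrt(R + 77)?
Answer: sqrt(-42477 + 5*sqrt(93)) ≈ 205.98*I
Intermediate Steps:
l(b) = 6 - b
L(R) = 5*sqrt(77 + R) (L(R) = 5*sqrt(R + 77) = 5*sqrt(77 + R))
sqrt(L(l(-10)) - 42477) = sqrt(5*sqrt(77 + (6 - 1*(-10))) - 42477) = sqrt(5*sqrt(77 + (6 + 10)) - 42477) = sqrt(5*sqrt(77 + 16) - 42477) = sqrt(5*sqrt(93) - 42477) = sqrt(-42477 + 5*sqrt(93))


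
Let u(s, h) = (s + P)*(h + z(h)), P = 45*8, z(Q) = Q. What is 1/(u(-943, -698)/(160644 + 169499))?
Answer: 30013/73988 ≈ 0.40565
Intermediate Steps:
P = 360
u(s, h) = 2*h*(360 + s) (u(s, h) = (s + 360)*(h + h) = (360 + s)*(2*h) = 2*h*(360 + s))
1/(u(-943, -698)/(160644 + 169499)) = 1/((2*(-698)*(360 - 943))/(160644 + 169499)) = 1/((2*(-698)*(-583))/330143) = 1/(813868*(1/330143)) = 1/(73988/30013) = 30013/73988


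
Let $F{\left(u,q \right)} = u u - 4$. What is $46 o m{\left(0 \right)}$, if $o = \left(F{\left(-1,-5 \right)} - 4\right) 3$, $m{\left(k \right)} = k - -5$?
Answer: $-4830$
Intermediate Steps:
$m{\left(k \right)} = 5 + k$ ($m{\left(k \right)} = k + 5 = 5 + k$)
$F{\left(u,q \right)} = -4 + u^{2}$ ($F{\left(u,q \right)} = u^{2} - 4 = -4 + u^{2}$)
$o = -21$ ($o = \left(\left(-4 + \left(-1\right)^{2}\right) - 4\right) 3 = \left(\left(-4 + 1\right) - 4\right) 3 = \left(-3 - 4\right) 3 = \left(-7\right) 3 = -21$)
$46 o m{\left(0 \right)} = 46 \left(-21\right) \left(5 + 0\right) = \left(-966\right) 5 = -4830$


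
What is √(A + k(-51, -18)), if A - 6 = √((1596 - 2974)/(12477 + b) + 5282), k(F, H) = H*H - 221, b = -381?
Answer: √(769104 + 154*√11088294)/84 ≈ 13.479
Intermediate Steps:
k(F, H) = -221 + H² (k(F, H) = H² - 221 = -221 + H²)
A = 6 + 11*√11088294/504 (A = 6 + √((1596 - 2974)/(12477 - 381) + 5282) = 6 + √(-1378/12096 + 5282) = 6 + √(-1378*1/12096 + 5282) = 6 + √(-689/6048 + 5282) = 6 + √(31944847/6048) = 6 + 11*√11088294/504 ≈ 78.677)
√(A + k(-51, -18)) = √((6 + 11*√11088294/504) + (-221 + (-18)²)) = √((6 + 11*√11088294/504) + (-221 + 324)) = √((6 + 11*√11088294/504) + 103) = √(109 + 11*√11088294/504)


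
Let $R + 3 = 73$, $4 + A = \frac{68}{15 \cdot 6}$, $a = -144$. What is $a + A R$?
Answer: $- \frac{3340}{9} \approx -371.11$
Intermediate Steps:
$A = - \frac{146}{45}$ ($A = -4 + \frac{68}{15 \cdot 6} = -4 + \frac{68}{90} = -4 + 68 \cdot \frac{1}{90} = -4 + \frac{34}{45} = - \frac{146}{45} \approx -3.2444$)
$R = 70$ ($R = -3 + 73 = 70$)
$a + A R = -144 - \frac{2044}{9} = - \frac{3340}{9}$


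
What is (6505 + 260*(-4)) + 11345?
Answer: 16810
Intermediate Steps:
(6505 + 260*(-4)) + 11345 = (6505 - 1040) + 11345 = 5465 + 11345 = 16810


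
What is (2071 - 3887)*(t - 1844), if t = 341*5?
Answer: 252424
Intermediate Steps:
t = 1705
(2071 - 3887)*(t - 1844) = (2071 - 3887)*(1705 - 1844) = -1816*(-139) = 252424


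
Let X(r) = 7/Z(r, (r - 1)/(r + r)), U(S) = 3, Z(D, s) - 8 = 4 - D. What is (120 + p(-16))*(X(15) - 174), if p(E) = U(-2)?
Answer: -21689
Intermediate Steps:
Z(D, s) = 12 - D (Z(D, s) = 8 + (4 - D) = 12 - D)
X(r) = 7/(12 - r)
p(E) = 3
(120 + p(-16))*(X(15) - 174) = (120 + 3)*(-7/(-12 + 15) - 174) = 123*(-7/3 - 174) = 123*(-529/3) = -21689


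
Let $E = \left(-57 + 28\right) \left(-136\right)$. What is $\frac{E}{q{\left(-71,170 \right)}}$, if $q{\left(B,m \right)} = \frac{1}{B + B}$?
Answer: $-560048$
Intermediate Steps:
$E = 3944$ ($E = \left(-29\right) \left(-136\right) = 3944$)
$q{\left(B,m \right)} = \frac{1}{2 B}$
$\frac{E}{q{\left(-71,170 \right)}} = \frac{3944}{\frac{1}{2} \frac{1}{-71}} = \frac{3944}{\frac{1}{2} \left(- \frac{1}{71}\right)} = \frac{3944}{- \frac{1}{142}} = 3944 \left(-142\right) = -560048$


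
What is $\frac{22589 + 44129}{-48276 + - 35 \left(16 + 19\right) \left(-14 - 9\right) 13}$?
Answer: $\frac{66718}{317999} \approx 0.20981$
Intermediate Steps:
$\frac{22589 + 44129}{-48276 + - 35 \left(16 + 19\right) \left(-14 - 9\right) 13} = \frac{66718}{-48276 + - 35 \cdot 35 \left(-23\right) 13} = \frac{66718}{-48276 + \left(-35\right) \left(-805\right) 13} = \frac{66718}{-48276 + 28175 \cdot 13} = \frac{66718}{-48276 + 366275} = \frac{66718}{317999}$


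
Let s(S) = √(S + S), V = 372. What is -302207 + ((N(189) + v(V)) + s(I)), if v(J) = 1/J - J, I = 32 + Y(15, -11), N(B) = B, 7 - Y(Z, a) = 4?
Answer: -112489079/372 + √70 ≈ -3.0238e+5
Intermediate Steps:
Y(Z, a) = 3 (Y(Z, a) = 7 - 1*4 = 7 - 4 = 3)
I = 35 (I = 32 + 3 = 35)
s(S) = √2*√S (s(S) = √(2*S) = √2*√S)
-302207 + ((N(189) + v(V)) + s(I)) = -302207 + ((189 + (1/372 - 1*372)) + √2*√35) = -302207 + ((189 + (1/372 - 372)) + √70) = -302207 + ((189 - 138383/372) + √70) = -302207 + (-68075/372 + √70) = -112489079/372 + √70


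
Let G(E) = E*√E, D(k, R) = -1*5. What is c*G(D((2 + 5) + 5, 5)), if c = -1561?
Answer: 7805*I*√5 ≈ 17453.0*I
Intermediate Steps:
D(k, R) = -5
G(E) = E^(3/2)
c*G(D((2 + 5) + 5, 5)) = -(-7805)*I*√5 = 7805*I*√5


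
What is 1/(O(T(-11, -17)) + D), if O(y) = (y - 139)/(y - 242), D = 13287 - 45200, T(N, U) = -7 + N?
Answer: -260/8297223 ≈ -3.1336e-5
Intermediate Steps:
D = -31913
O(y) = (-139 + y)/(-242 + y)
1/(O(T(-11, -17)) + D) = 1/((-139 + (-7 - 11))/(-242 + (-7 - 11)) - 31913) = 1/((-139 - 18)/(-242 - 18) - 31913) = 1/(-157/(-260) - 31913) = 1/(-1/260*(-157) - 31913) = 1/(157/260 - 31913) = 1/(-8297223/260) = -260/8297223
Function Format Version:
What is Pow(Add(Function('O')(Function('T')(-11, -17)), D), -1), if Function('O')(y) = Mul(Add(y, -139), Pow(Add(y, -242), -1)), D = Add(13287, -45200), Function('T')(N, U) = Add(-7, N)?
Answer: Rational(-260, 8297223) ≈ -3.1336e-5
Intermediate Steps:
D = -31913
Function('O')(y) = Mul(Pow(Add(-242, y), -1), Add(-139, y)) (Function('O')(y) = Mul(Add(-139, y), Pow(Add(-242, y), -1)) = Mul(Pow(Add(-242, y), -1), Add(-139, y)))
Pow(Add(Function('O')(Function('T')(-11, -17)), D), -1) = Pow(Add(Mul(Pow(Add(-242, Add(-7, -11)), -1), Add(-139, Add(-7, -11))), -31913), -1) = Pow(Add(Mul(Pow(Add(-242, -18), -1), Add(-139, -18)), -31913), -1) = Pow(Add(Mul(Pow(-260, -1), -157), -31913), -1) = Pow(Add(Mul(Rational(-1, 260), -157), -31913), -1) = Pow(Add(Rational(157, 260), -31913), -1) = Pow(Rational(-8297223, 260), -1) = Rational(-260, 8297223)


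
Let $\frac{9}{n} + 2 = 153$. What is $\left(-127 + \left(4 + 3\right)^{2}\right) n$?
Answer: $- \frac{702}{151} \approx -4.649$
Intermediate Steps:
$n = \frac{9}{151}$ ($n = \frac{9}{-2 + 153} = \frac{9}{151} \approx 0.059603$)
$\left(-127 + \left(4 + 3\right)^{2}\right) n = \left(-127 + \left(4 + 3\right)^{2}\right) \frac{9}{151} = \left(-127 + 7^{2}\right) \frac{9}{151} = \left(-127 + 49\right) \frac{9}{151} = \left(-78\right) \frac{9}{151} = - \frac{702}{151}$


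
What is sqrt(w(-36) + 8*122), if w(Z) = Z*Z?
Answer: 4*sqrt(142) ≈ 47.666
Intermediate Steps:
w(Z) = Z**2
sqrt(w(-36) + 8*122) = sqrt((-36)**2 + 8*122) = sqrt(1296 + 976) = sqrt(2272) = 4*sqrt(142)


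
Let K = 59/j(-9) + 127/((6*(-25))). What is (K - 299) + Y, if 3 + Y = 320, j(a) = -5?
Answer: 803/150 ≈ 5.3533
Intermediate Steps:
K = -1897/150 (K = 59/(-5) + 127/((6*(-25))) = 59*(-1/5) + 127/(-150) = -59/5 + 127*(-1/150) = -59/5 - 127/150 = -1897/150 ≈ -12.647)
Y = 317 (Y = -3 + 320 = 317)
(K - 299) + Y = (-1897/150 - 299) + 317 = -46747/150 + 317 = 803/150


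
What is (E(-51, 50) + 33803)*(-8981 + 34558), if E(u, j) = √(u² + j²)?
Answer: 864579331 + 25577*√5101 ≈ 8.6641e+8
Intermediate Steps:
E(u, j) = √(j² + u²)
(E(-51, 50) + 33803)*(-8981 + 34558) = (√(50² + (-51)²) + 33803)*(-8981 + 34558) = (√(2500 + 2601) + 33803)*25577 = (√5101 + 33803)*25577 = (33803 + √5101)*25577 = 864579331 + 25577*√5101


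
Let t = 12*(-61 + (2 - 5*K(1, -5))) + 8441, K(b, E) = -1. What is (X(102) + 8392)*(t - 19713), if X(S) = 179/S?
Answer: -5102731480/51 ≈ -1.0005e+8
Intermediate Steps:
t = 7793 (t = 12*(-61 + (2 - 5*(-1))) + 8441 = 12*(-61 + (2 + 5)) + 8441 = 12*(-61 + 7) + 8441 = 12*(-54) + 8441 = -648 + 8441 = 7793)
(X(102) + 8392)*(t - 19713) = (179/102 + 8392)*(7793 - 19713) = (179*(1/102) + 8392)*(-11920) = (179/102 + 8392)*(-11920) = (856163/102)*(-11920) = -5102731480/51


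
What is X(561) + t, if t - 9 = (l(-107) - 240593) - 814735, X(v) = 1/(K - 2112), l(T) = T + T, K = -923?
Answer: -3203542656/3035 ≈ -1.0555e+6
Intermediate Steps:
l(T) = 2*T
X(v) = -1/3035 (X(v) = 1/(-923 - 2112) = 1/(-3035) = -1/3035)
t = -1055533 (t = 9 + ((2*(-107) - 240593) - 814735) = 9 + ((-214 - 240593) - 814735) = 9 + (-240807 - 814735) = 9 - 1055542 = -1055533)
X(561) + t = -1/3035 - 1055533 = -3203542656/3035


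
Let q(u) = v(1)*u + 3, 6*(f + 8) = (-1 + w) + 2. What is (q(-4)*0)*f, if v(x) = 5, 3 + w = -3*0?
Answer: 0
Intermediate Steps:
w = -3 (w = -3 - 3*0 = -3 - 1*0 = -3 + 0 = -3)
f = -25/3 (f = -8 + ((-1 - 3) + 2)/6 = -8 + (-4 + 2)/6 = -8 + (⅙)*(-2) = -8 - ⅓ = -25/3 ≈ -8.3333)
q(u) = 3 + 5*u (q(u) = 5*u + 3 = 3 + 5*u)
(q(-4)*0)*f = ((3 + 5*(-4))*0)*(-25/3) = ((3 - 20)*0)*(-25/3) = -17*0*(-25/3) = 0*(-25/3) = 0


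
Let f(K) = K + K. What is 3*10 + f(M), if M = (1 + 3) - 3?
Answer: 32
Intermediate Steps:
M = 1 (M = 4 - 3 = 1)
f(K) = 2*K
3*10 + f(M) = 3*10 + 2*1 = 30 + 2 = 32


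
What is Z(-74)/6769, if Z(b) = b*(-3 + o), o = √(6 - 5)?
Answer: 148/6769 ≈ 0.021864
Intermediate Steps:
o = 1 (o = √1 = 1)
Z(b) = -2*b (Z(b) = b*(-3 + 1) = b*(-2) = -2*b)
Z(-74)/6769 = -2*(-74)/6769 = 148*(1/6769) = 148/6769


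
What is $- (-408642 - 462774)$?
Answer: $871416$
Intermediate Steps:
$- (-408642 - 462774) = \left(-1\right) \left(-871416\right) = 871416$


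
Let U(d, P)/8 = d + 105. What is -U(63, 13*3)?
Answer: -1344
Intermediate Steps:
U(d, P) = 840 + 8*d (U(d, P) = 8*(d + 105) = 8*(105 + d) = 840 + 8*d)
-U(63, 13*3) = -(840 + 8*63) = -(840 + 504) = -1*1344 = -1344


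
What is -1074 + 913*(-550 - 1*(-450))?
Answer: -92374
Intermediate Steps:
-1074 + 913*(-550 - 1*(-450)) = -1074 + 913*(-550 + 450) = -1074 + 913*(-100) = -1074 - 91300 = -92374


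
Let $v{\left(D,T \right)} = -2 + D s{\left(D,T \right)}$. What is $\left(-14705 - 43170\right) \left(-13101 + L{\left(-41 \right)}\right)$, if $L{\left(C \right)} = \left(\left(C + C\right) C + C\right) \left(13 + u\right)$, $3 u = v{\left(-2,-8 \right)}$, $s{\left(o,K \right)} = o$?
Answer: $-1868552250$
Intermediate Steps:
$v{\left(D,T \right)} = -2 + D^{2}$ ($v{\left(D,T \right)} = -2 + D D = -2 + D^{2}$)
$u = \frac{2}{3}$ ($u = \frac{-2 + \left(-2\right)^{2}}{3} = \frac{-2 + 4}{3} = \frac{1}{3} \cdot 2 = \frac{2}{3} \approx 0.66667$)
$L{\left(C \right)} = \frac{41 C}{3} + \frac{82 C^{2}}{3}$ ($L{\left(C \right)} = \left(\left(C + C\right) C + C\right) \left(13 + \frac{2}{3}\right) = \left(2 C C + C\right) \frac{41}{3} = \left(2 C^{2} + C\right) \frac{41}{3} = \left(C + 2 C^{2}\right) \frac{41}{3} = \frac{41 C}{3} + \frac{82 C^{2}}{3}$)
$\left(-14705 - 43170\right) \left(-13101 + L{\left(-41 \right)}\right) = \left(-14705 - 43170\right) \left(-13101 + \frac{41}{3} \left(-41\right) \left(1 + 2 \left(-41\right)\right)\right) = - 57875 \left(-13101 + \frac{41}{3} \left(-41\right) \left(1 - 82\right)\right) = - 57875 \left(-13101 + \frac{41}{3} \left(-41\right) \left(-81\right)\right) = - 57875 \left(-13101 + 45387\right) = \left(-57875\right) 32286 = -1868552250$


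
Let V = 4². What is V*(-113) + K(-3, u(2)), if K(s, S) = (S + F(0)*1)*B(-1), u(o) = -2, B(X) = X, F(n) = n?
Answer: -1806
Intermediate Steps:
V = 16
K(s, S) = -S (K(s, S) = (S + 0*1)*(-1) = (S + 0)*(-1) = S*(-1) = -S)
V*(-113) + K(-3, u(2)) = 16*(-113) - 1*(-2) = -1808 + 2 = -1806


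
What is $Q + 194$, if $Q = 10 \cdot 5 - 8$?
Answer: $236$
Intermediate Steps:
$Q = 42$ ($Q = 50 - 8 = 42$)
$Q + 194 = 42 + 194 = 236$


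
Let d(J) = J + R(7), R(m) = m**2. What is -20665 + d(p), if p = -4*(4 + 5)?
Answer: -20652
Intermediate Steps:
p = -36 (p = -4*9 = -36)
d(J) = 49 + J (d(J) = J + 7**2 = J + 49 = 49 + J)
-20665 + d(p) = -20665 + (49 - 36) = -20665 + 13 = -20652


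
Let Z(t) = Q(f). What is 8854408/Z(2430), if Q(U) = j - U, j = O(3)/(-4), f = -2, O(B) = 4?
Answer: 8854408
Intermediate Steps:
j = -1 (j = 4/(-4) = 4*(-1/4) = -1)
Q(U) = -1 - U
Z(t) = 1 (Z(t) = -1 - 1*(-2) = -1 + 2 = 1)
8854408/Z(2430) = 8854408/1 = 8854408*1 = 8854408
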